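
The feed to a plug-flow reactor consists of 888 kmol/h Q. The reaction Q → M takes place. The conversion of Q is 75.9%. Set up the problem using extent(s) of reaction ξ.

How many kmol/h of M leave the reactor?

Q reacted = 0.759 × 888 = 674 kmol/h; ν_Q = −1, so ξ = 674/1 = 674 kmol/h.
Outlet amounts (n = n₀ + ν ξ):
  Q: 888 − 1(674) = 214
  M: 0 + 1(674) = 674

674 kmol/h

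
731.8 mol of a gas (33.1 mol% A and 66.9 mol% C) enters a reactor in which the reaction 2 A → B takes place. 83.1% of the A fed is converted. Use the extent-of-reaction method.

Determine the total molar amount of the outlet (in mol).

631 mol

A reacted = 0.831 × 242.2 = 201.3 mol; ν_A = −2, so ξ = 201.3/2 = 100.6 mol.
Outlet amounts (n = n₀ + ν ξ):
  A: 242.2 − 2(100.6) = 40.94
  B: 0 + 1(100.6) = 100.6
  C: 489.6 (inert)
Total out = 40.94 + 100.6 + 489.6 = 631.2 mol.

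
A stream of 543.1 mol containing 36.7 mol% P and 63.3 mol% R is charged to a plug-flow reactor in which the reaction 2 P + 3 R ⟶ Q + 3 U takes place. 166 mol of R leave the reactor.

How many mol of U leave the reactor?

178 mol

For R: n = n₀ − 3ξ → 166 = 343.8 − 3ξ, giving ξ = 59.26 mol.
Outlet amounts (n = n₀ + ν ξ):
  P: 199.3 − 2(59.26) = 80.8
  R: 343.8 − 3(59.26) = 166
  Q: 0 + 1(59.26) = 59.26
  U: 0 + 3(59.26) = 177.8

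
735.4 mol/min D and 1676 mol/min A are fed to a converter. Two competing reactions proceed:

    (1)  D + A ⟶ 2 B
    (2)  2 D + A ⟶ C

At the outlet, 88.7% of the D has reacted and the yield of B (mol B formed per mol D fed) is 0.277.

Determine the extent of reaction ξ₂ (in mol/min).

Yield of B: 2ξ₁ / 735.4 = 0.277 → ξ₁ = 101.9 mol/min.
Conversion of D: 1ξ₁ + 2ξ₂ = 0.887 × 735.4 = 652.3 → ξ₂ = 275.2 mol/min.
Outlet amounts (n = n₀ + Σ ν·ξ):
  D: 735.4 − 1(101.9) − 2(275.2) = 83.1
  A: 1676 − 1(101.9) − 1(275.2) = 1299
  B: 0 + 2(101.9) = 203.7
  C: 0 + 1(275.2) = 275.2

ξ₂ = 275 mol/min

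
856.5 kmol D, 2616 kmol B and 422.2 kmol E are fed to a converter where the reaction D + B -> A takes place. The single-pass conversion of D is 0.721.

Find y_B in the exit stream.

D reacted = 0.721 × 856.5 = 617.5 kmol; ν_D = −1, so ξ = 617.5/1 = 617.5 kmol.
Outlet amounts (n = n₀ + ν ξ):
  D: 856.5 − 1(617.5) = 239
  B: 2616 − 1(617.5) = 1998
  A: 0 + 1(617.5) = 617.5
  E: 422.2 (inert)
Total out = 3277 kmol; y_B = 1998 / 3277 = 0.6098.

0.61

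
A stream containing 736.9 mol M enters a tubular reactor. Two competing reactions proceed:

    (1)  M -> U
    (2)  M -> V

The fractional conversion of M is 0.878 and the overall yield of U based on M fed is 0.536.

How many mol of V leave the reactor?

Yield of U: 1ξ₁ / 736.9 = 0.536 → ξ₁ = 395 mol.
Conversion of M: 1ξ₁ + 1ξ₂ = 0.878 × 736.9 = 647 → ξ₂ = 252 mol.
Outlet amounts (n = n₀ + Σ ν·ξ):
  M: 736.9 − 1(395) − 1(252) = 89.9
  U: 0 + 1(395) = 395
  V: 0 + 1(252) = 252

252 mol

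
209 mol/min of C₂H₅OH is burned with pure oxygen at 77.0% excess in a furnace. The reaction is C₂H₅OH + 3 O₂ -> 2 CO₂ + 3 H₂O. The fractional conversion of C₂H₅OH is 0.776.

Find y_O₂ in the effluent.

Stoichiometric O₂ = 3 × 209 = 627 mol/min; O₂ fed = 627 × 1.770 = 1110 mol/min.
Fuel reacted = 0.776 × 209 → ξ = 162.2 mol/min.
Outlet (n = n₀ + ν ξ):
  C₂H₅OH: 209 − 1(162.2) = 46.82
  O₂: 1110 − 3(162.2) = 623.2
  CO₂: 0 + 2(162.2) = 324.4
  H₂O: 0 + 3(162.2) = 486.6
Total out = 1481 mol/min; y_O₂ = 623.2 / 1481 = 0.4208.

0.421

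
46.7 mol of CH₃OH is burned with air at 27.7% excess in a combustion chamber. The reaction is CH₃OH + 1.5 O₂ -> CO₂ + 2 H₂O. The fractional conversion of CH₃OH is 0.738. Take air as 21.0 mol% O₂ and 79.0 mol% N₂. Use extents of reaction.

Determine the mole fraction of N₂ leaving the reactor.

0.687

Stoichiometric O₂ = 1.5 × 46.7 = 70.05 mol; O₂ fed = 70.05 × 1.277 = 89.45 mol.
N₂ fed = 89.45 × 79/21 = 336.5 mol.
Fuel reacted = 0.738 × 46.7 → ξ = 34.46 mol.
Outlet (n = n₀ + ν ξ):
  CH₃OH: 46.7 − 1(34.46) = 12.24
  O₂: 89.45 − 1.5(34.46) = 37.76
  N₂: 336.5 (inert)
  CO₂: 0 + 1(34.46) = 34.46
  H₂O: 0 + 2(34.46) = 68.93
Total out = 489.9 mol; y_N₂ = 336.5 / 489.9 = 0.6869.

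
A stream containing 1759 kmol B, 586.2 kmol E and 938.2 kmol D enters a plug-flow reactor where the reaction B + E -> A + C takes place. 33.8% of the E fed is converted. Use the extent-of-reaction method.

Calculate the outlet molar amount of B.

1560 kmol

E reacted = 0.338 × 586.2 = 198.1 kmol; ν_E = −1, so ξ = 198.1/1 = 198.1 kmol.
Outlet amounts (n = n₀ + ν ξ):
  B: 1759 − 1(198.1) = 1561
  E: 586.2 − 1(198.1) = 388.1
  A: 0 + 1(198.1) = 198.1
  C: 0 + 1(198.1) = 198.1
  D: 938.2 (inert)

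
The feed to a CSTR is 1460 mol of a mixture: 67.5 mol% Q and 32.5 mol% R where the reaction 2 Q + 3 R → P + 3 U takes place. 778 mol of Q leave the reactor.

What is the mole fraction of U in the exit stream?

0.229

For Q: n = n₀ − 2ξ → 778 = 985.5 − 2ξ, giving ξ = 103.8 mol.
Outlet amounts (n = n₀ + ν ξ):
  Q: 985.5 − 2(103.8) = 778
  R: 474.5 − 3(103.8) = 163.2
  P: 0 + 1(103.8) = 103.8
  U: 0 + 3(103.8) = 311.2
Total out = 1356 mol; y_U = 311.2 / 1356 = 0.2295.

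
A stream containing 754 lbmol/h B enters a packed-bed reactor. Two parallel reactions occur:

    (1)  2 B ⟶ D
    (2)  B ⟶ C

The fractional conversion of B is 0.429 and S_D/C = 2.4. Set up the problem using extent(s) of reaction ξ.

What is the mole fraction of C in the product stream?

Conversion of B: B consumed = 0.429 × 754 = 323.5 lbmol/h = 2ξ₁ + 1ξ₂.
Selectivity: 1ξ₁ / (1ξ₂) = 2.4 → ξ₁ = 2.4 ξ₂.
Substitute: (2·2.4 + 1) ξ₂ = 323.5 → ξ₂ = 55.77 lbmol/h, ξ₁ = 133.8 lbmol/h.
Outlet amounts (n = n₀ + Σ ν·ξ):
  B: 754 − 2(133.8) − 1(55.77) = 430.5
  D: 0 + 1(133.8) = 133.8
  C: 0 + 1(55.77) = 55.77
Total out = 620.2 lbmol/h; y_C = 55.77 / 620.2 = 0.08993.

0.0899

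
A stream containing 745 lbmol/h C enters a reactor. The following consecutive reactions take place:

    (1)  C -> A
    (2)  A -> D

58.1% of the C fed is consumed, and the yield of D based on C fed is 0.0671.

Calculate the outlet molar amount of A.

Conversion of C: C consumed = 1ξ₁ = 0.581 × 745 → ξ₁ = 432.8 lbmol/h.
Yield of D: 1ξ₂ / 745 = 0.0671 → ξ₂ = 49.99 lbmol/h.
Outlet amounts (n = n₀ + Σ ν·ξ):
  C: 745 − 1(432.8) = 312.2
  A: 0 + 1(432.8) − 1(49.99) = 382.9
  D: 0 + 1(49.99) = 49.99

383 lbmol/h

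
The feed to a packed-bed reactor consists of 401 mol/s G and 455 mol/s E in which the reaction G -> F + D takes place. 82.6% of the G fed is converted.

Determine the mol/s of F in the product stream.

331 mol/s

G reacted = 0.826 × 401 = 331.2 mol/s; ν_G = −1, so ξ = 331.2/1 = 331.2 mol/s.
Outlet amounts (n = n₀ + ν ξ):
  G: 401 − 1(331.2) = 69.77
  F: 0 + 1(331.2) = 331.2
  D: 0 + 1(331.2) = 331.2
  E: 455 (inert)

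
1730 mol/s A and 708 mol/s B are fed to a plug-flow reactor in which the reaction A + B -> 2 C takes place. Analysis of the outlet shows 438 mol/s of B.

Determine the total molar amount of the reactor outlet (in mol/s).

For B: n = n₀ − 1ξ → 438 = 708 − 1ξ, giving ξ = 270 mol/s.
Outlet amounts (n = n₀ + ν ξ):
  A: 1730 − 1(270) = 1460
  B: 708 − 1(270) = 438
  C: 0 + 2(270) = 540
Total out = 1460 + 438 + 540 = 2438 mol/s.

2440 mol/s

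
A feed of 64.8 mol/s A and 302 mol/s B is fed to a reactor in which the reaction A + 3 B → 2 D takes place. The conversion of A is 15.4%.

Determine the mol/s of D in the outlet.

A reacted = 0.154 × 64.8 = 9.979 mol/s; ν_A = −1, so ξ = 9.979/1 = 9.979 mol/s.
Outlet amounts (n = n₀ + ν ξ):
  A: 64.8 − 1(9.979) = 54.82
  B: 302 − 3(9.979) = 272.1
  D: 0 + 2(9.979) = 19.96

20 mol/s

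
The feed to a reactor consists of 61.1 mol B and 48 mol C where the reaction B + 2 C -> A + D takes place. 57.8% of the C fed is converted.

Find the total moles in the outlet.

C reacted = 0.578 × 48 = 27.74 mol; ν_C = −2, so ξ = 27.74/2 = 13.87 mol.
Outlet amounts (n = n₀ + ν ξ):
  B: 61.1 − 1(13.87) = 47.23
  C: 48 − 2(13.87) = 20.26
  A: 0 + 1(13.87) = 13.87
  D: 0 + 1(13.87) = 13.87
Total out = 47.23 + 20.26 + 13.87 + 13.87 = 95.23 mol.

95.2 mol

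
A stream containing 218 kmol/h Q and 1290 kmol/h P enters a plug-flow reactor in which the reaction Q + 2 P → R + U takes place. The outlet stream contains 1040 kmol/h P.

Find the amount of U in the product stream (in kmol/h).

For P: n = n₀ − 2ξ → 1040 = 1290 − 2ξ, giving ξ = 125 kmol/h.
Outlet amounts (n = n₀ + ν ξ):
  Q: 218 − 1(125) = 93
  P: 1290 − 2(125) = 1040
  R: 0 + 1(125) = 125
  U: 0 + 1(125) = 125

125 kmol/h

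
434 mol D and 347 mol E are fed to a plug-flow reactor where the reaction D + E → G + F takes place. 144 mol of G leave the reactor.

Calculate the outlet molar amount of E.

For G: n = n₀ + 1ξ → 144 = 0 + 1ξ, giving ξ = 144 mol.
Outlet amounts (n = n₀ + ν ξ):
  D: 434 − 1(144) = 290
  E: 347 − 1(144) = 203
  G: 0 + 1(144) = 144
  F: 0 + 1(144) = 144

203 mol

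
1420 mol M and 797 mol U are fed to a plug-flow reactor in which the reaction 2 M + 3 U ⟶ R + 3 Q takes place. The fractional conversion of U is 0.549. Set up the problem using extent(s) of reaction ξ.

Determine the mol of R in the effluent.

146 mol

U reacted = 0.549 × 797 = 437.6 mol; ν_U = −3, so ξ = 437.6/3 = 145.9 mol.
Outlet amounts (n = n₀ + ν ξ):
  M: 1420 − 2(145.9) = 1128
  U: 797 − 3(145.9) = 359.4
  R: 0 + 1(145.9) = 145.9
  Q: 0 + 3(145.9) = 437.6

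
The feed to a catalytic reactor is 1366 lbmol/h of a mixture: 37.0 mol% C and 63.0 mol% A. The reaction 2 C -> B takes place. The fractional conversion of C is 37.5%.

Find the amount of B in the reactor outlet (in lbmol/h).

94.8 lbmol/h

C reacted = 0.375 × 505.4 = 189.5 lbmol/h; ν_C = −2, so ξ = 189.5/2 = 94.77 lbmol/h.
Outlet amounts (n = n₀ + ν ξ):
  C: 505.4 − 2(94.77) = 315.9
  B: 0 + 1(94.77) = 94.77
  A: 860.6 (inert)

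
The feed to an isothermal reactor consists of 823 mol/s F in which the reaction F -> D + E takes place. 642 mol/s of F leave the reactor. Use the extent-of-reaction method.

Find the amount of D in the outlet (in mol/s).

For F: n = n₀ − 1ξ → 642 = 823 − 1ξ, giving ξ = 181 mol/s.
Outlet amounts (n = n₀ + ν ξ):
  F: 823 − 1(181) = 642
  D: 0 + 1(181) = 181
  E: 0 + 1(181) = 181

181 mol/s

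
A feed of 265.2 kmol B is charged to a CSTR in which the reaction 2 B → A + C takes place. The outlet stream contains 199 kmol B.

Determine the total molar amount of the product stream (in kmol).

For B: n = n₀ − 2ξ → 199 = 265.2 − 2ξ, giving ξ = 33.1 kmol.
Outlet amounts (n = n₀ + ν ξ):
  B: 265.2 − 2(33.1) = 199
  A: 0 + 1(33.1) = 33.1
  C: 0 + 1(33.1) = 33.1
Total out = 199 + 33.1 + 33.1 = 265.2 kmol.

265 kmol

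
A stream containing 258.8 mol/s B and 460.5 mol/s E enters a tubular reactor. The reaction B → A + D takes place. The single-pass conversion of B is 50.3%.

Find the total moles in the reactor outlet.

B reacted = 0.503 × 258.8 = 130.2 mol/s; ν_B = −1, so ξ = 130.2/1 = 130.2 mol/s.
Outlet amounts (n = n₀ + ν ξ):
  B: 258.8 − 1(130.2) = 128.6
  A: 0 + 1(130.2) = 130.2
  D: 0 + 1(130.2) = 130.2
  E: 460.5 (inert)
Total out = 128.6 + 130.2 + 130.2 + 460.5 = 849.5 mol/s.

849 mol/s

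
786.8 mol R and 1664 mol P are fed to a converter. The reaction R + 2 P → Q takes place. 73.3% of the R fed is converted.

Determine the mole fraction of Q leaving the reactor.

0.445

R reacted = 0.733 × 786.8 = 576.7 mol; ν_R = −1, so ξ = 576.7/1 = 576.7 mol.
Outlet amounts (n = n₀ + ν ξ):
  R: 786.8 − 1(576.7) = 210.1
  P: 1664 − 2(576.7) = 510.6
  Q: 0 + 1(576.7) = 576.7
Total out = 1297 mol; y_Q = 576.7 / 1297 = 0.4445.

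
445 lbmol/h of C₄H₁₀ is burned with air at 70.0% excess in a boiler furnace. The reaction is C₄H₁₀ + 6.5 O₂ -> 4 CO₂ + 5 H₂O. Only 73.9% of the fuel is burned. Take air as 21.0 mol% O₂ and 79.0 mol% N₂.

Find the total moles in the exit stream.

Stoichiometric O₂ = 6.5 × 445 = 2892 lbmol/h; O₂ fed = 2892 × 1.700 = 4917 lbmol/h.
N₂ fed = 4917 × 79/21 = 18500 lbmol/h.
Fuel reacted = 0.739 × 445 → ξ = 328.9 lbmol/h.
Outlet (n = n₀ + ν ξ):
  C₄H₁₀: 445 − 1(328.9) = 116.1
  O₂: 4917 − 6.5(328.9) = 2780
  N₂: 18500 (inert)
  CO₂: 0 + 4(328.9) = 1315
  H₂O: 0 + 5(328.9) = 1644
Total out = 116.1 + 2780 + 18500 + 1315 + 1644 = 24350 lbmol/h.

24400 lbmol/h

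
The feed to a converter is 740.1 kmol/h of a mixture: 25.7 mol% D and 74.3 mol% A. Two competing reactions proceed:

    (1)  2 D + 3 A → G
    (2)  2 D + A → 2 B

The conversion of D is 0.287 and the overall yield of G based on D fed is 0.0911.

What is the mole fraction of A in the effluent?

Yield of G: 1ξ₁ / 190.2 = 0.0911 → ξ₁ = 17.33 kmol/h.
Conversion of D: 2ξ₁ + 2ξ₂ = 0.287 × 190.2 = 54.59 → ξ₂ = 9.967 kmol/h.
Outlet amounts (n = n₀ + Σ ν·ξ):
  D: 190.2 − 2(17.33) − 2(9.967) = 135.6
  A: 549.9 − 3(17.33) − 1(9.967) = 487.9
  G: 0 + 1(17.33) = 17.33
  B: 0 + 2(9.967) = 19.93
Total out = 660.8 kmol/h; y_A = 487.9 / 660.8 = 0.7384.

0.738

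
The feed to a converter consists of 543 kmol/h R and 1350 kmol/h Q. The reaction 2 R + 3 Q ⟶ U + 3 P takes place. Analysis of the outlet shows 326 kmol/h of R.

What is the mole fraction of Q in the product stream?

0.574

For R: n = n₀ − 2ξ → 326 = 543 − 2ξ, giving ξ = 108.5 kmol/h.
Outlet amounts (n = n₀ + ν ξ):
  R: 543 − 2(108.5) = 326
  Q: 1350 − 3(108.5) = 1024
  U: 0 + 1(108.5) = 108.5
  P: 0 + 3(108.5) = 325.5
Total out = 1784 kmol/h; y_Q = 1024 / 1784 = 0.5741.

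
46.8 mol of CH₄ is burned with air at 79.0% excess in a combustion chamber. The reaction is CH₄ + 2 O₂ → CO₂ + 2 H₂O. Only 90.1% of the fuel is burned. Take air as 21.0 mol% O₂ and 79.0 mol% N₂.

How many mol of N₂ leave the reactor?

Stoichiometric O₂ = 2 × 46.8 = 93.6 mol; O₂ fed = 93.6 × 1.790 = 167.5 mol.
N₂ fed = 167.5 × 79/21 = 630.3 mol.
Fuel reacted = 0.901 × 46.8 → ξ = 42.17 mol.
Outlet (n = n₀ + ν ξ):
  CH₄: 46.8 − 1(42.17) = 4.633
  O₂: 167.5 − 2(42.17) = 83.21
  N₂: 630.3 (inert)
  CO₂: 0 + 1(42.17) = 42.17
  H₂O: 0 + 2(42.17) = 84.33

630 mol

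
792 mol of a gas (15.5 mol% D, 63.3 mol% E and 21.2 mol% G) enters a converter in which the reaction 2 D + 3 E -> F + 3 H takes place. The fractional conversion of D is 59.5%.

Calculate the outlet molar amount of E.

D reacted = 0.595 × 122.8 = 73.04 mol; ν_D = −2, so ξ = 73.04/2 = 36.52 mol.
Outlet amounts (n = n₀ + ν ξ):
  D: 122.8 − 2(36.52) = 49.72
  E: 501.3 − 3(36.52) = 391.8
  F: 0 + 1(36.52) = 36.52
  H: 0 + 3(36.52) = 109.6
  G: 167.9 (inert)

392 mol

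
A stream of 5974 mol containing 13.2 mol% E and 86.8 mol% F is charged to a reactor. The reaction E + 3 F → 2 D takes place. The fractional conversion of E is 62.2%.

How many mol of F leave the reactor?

E reacted = 0.622 × 788.6 = 490.5 mol; ν_E = −1, so ξ = 490.5/1 = 490.5 mol.
Outlet amounts (n = n₀ + ν ξ):
  E: 788.6 − 1(490.5) = 298.1
  F: 5185 − 3(490.5) = 3714
  D: 0 + 2(490.5) = 981

3710 mol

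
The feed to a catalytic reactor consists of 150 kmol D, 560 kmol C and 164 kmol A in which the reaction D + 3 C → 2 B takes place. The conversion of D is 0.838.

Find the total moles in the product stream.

D reacted = 0.838 × 150 = 125.7 kmol; ν_D = −1, so ξ = 125.7/1 = 125.7 kmol.
Outlet amounts (n = n₀ + ν ξ):
  D: 150 − 1(125.7) = 24.3
  C: 560 − 3(125.7) = 182.9
  B: 0 + 2(125.7) = 251.4
  A: 164 (inert)
Total out = 24.3 + 182.9 + 251.4 + 164 = 622.6 kmol.

623 kmol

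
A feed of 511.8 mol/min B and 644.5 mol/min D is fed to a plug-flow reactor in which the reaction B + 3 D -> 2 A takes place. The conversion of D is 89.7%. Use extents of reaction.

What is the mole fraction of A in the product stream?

0.5

D reacted = 0.897 × 644.5 = 578.1 mol/min; ν_D = −3, so ξ = 578.1/3 = 192.7 mol/min.
Outlet amounts (n = n₀ + ν ξ):
  B: 511.8 − 1(192.7) = 319.1
  D: 644.5 − 3(192.7) = 66.38
  A: 0 + 2(192.7) = 385.4
Total out = 770.9 mol/min; y_A = 385.4 / 770.9 = 0.5.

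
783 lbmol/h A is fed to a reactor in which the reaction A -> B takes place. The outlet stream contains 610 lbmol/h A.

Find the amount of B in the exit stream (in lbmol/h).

173 lbmol/h

For A: n = n₀ − 1ξ → 610 = 783 − 1ξ, giving ξ = 173 lbmol/h.
Outlet amounts (n = n₀ + ν ξ):
  A: 783 − 1(173) = 610
  B: 0 + 1(173) = 173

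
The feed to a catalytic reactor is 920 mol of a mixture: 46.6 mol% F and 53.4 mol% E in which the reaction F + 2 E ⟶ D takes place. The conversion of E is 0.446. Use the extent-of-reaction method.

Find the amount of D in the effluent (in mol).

E reacted = 0.446 × 491.3 = 219.1 mol; ν_E = −2, so ξ = 219.1/2 = 109.6 mol.
Outlet amounts (n = n₀ + ν ξ):
  F: 428.7 − 1(109.6) = 319.2
  E: 491.3 − 2(109.6) = 272.2
  D: 0 + 1(109.6) = 109.6

110 mol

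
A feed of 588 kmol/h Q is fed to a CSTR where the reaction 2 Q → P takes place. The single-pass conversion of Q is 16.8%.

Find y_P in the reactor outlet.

Q reacted = 0.168 × 588 = 98.78 kmol/h; ν_Q = −2, so ξ = 98.78/2 = 49.39 kmol/h.
Outlet amounts (n = n₀ + ν ξ):
  Q: 588 − 2(49.39) = 489.2
  P: 0 + 1(49.39) = 49.39
Total out = 538.6 kmol/h; y_P = 49.39 / 538.6 = 0.0917.

0.0917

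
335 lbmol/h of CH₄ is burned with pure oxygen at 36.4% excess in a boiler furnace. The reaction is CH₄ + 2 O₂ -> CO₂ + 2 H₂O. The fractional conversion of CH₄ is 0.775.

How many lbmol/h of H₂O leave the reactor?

519 lbmol/h

Stoichiometric O₂ = 2 × 335 = 670 lbmol/h; O₂ fed = 670 × 1.364 = 913.9 lbmol/h.
Fuel reacted = 0.775 × 335 → ξ = 259.6 lbmol/h.
Outlet (n = n₀ + ν ξ):
  CH₄: 335 − 1(259.6) = 75.38
  O₂: 913.9 − 2(259.6) = 394.6
  CO₂: 0 + 1(259.6) = 259.6
  H₂O: 0 + 2(259.6) = 519.2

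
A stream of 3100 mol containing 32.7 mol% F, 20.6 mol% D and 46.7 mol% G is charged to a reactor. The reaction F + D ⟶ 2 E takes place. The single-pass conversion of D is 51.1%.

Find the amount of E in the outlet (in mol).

653 mol

D reacted = 0.511 × 638.6 = 326.3 mol; ν_D = −1, so ξ = 326.3/1 = 326.3 mol.
Outlet amounts (n = n₀ + ν ξ):
  F: 1014 − 1(326.3) = 687.4
  D: 638.6 − 1(326.3) = 312.3
  E: 0 + 2(326.3) = 652.6
  G: 1448 (inert)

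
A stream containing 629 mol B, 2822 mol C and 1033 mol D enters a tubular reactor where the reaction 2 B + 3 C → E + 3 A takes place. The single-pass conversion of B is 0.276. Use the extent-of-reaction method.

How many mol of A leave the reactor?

260 mol

B reacted = 0.276 × 629 = 173.6 mol; ν_B = −2, so ξ = 173.6/2 = 86.8 mol.
Outlet amounts (n = n₀ + ν ξ):
  B: 629 − 2(86.8) = 455.4
  C: 2822 − 3(86.8) = 2562
  E: 0 + 1(86.8) = 86.8
  A: 0 + 3(86.8) = 260.4
  D: 1033 (inert)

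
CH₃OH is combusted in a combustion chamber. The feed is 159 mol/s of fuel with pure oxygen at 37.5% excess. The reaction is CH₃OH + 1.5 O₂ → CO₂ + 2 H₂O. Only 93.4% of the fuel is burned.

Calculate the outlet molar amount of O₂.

Stoichiometric O₂ = 1.5 × 159 = 238.5 mol/s; O₂ fed = 238.5 × 1.375 = 327.9 mol/s.
Fuel reacted = 0.934 × 159 → ξ = 148.5 mol/s.
Outlet (n = n₀ + ν ξ):
  CH₃OH: 159 − 1(148.5) = 10.49
  O₂: 327.9 − 1.5(148.5) = 105.2
  CO₂: 0 + 1(148.5) = 148.5
  H₂O: 0 + 2(148.5) = 297

105 mol/s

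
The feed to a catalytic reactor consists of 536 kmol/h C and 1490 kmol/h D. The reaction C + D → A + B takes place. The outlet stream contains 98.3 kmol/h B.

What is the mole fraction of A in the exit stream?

0.0485

For B: n = n₀ + 1ξ → 98.3 = 0 + 1ξ, giving ξ = 98.3 kmol/h.
Outlet amounts (n = n₀ + ν ξ):
  C: 536 − 1(98.3) = 437.7
  D: 1490 − 1(98.3) = 1392
  A: 0 + 1(98.3) = 98.3
  B: 0 + 1(98.3) = 98.3
Total out = 2026 kmol/h; y_A = 98.3 / 2026 = 0.04852.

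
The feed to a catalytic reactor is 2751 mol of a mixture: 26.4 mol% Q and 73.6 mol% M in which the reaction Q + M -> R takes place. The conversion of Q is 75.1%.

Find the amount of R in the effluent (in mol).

Q reacted = 0.751 × 726.3 = 545.4 mol; ν_Q = −1, so ξ = 545.4/1 = 545.4 mol.
Outlet amounts (n = n₀ + ν ξ):
  Q: 726.3 − 1(545.4) = 180.8
  M: 2025 − 1(545.4) = 1479
  R: 0 + 1(545.4) = 545.4

545 mol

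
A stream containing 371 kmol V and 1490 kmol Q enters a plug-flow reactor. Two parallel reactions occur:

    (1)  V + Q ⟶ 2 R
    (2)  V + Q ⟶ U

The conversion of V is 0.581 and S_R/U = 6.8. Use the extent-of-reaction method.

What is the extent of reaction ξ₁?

ξ₁ = 167 kmol

Conversion of V: V consumed = 0.581 × 371 = 215.6 kmol = 1ξ₁ + 1ξ₂.
Selectivity: 2ξ₁ / (1ξ₂) = 6.8 → ξ₁ = 3.4 ξ₂.
Substitute: (1·3.4 + 1) ξ₂ = 215.6 → ξ₂ = 48.99 kmol, ξ₁ = 166.6 kmol.
Outlet amounts (n = n₀ + Σ ν·ξ):
  V: 371 − 1(166.6) − 1(48.99) = 155.4
  Q: 1490 − 1(166.6) − 1(48.99) = 1274
  R: 0 + 2(166.6) = 333.1
  U: 0 + 1(48.99) = 48.99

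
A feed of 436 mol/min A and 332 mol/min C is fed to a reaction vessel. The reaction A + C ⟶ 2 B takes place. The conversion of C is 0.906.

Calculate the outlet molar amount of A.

135 mol/min

C reacted = 0.906 × 332 = 300.8 mol/min; ν_C = −1, so ξ = 300.8/1 = 300.8 mol/min.
Outlet amounts (n = n₀ + ν ξ):
  A: 436 − 1(300.8) = 135.2
  C: 332 − 1(300.8) = 31.21
  B: 0 + 2(300.8) = 601.6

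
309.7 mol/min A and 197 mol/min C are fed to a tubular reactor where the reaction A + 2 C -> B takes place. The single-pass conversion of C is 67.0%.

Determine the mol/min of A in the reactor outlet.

244 mol/min

C reacted = 0.67 × 197 = 132 mol/min; ν_C = −2, so ξ = 132/2 = 66 mol/min.
Outlet amounts (n = n₀ + ν ξ):
  A: 309.7 − 1(66) = 243.7
  C: 197 − 2(66) = 65.01
  B: 0 + 1(66) = 66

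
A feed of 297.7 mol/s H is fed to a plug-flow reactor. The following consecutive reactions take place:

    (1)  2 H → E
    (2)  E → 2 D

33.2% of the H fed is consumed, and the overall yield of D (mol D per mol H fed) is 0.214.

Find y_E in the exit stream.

0.0627

Conversion of H: H consumed = 2ξ₁ = 0.332 × 297.7 → ξ₁ = 49.42 mol/s.
Yield of D: 2ξ₂ / 297.7 = 0.214 → ξ₂ = 31.85 mol/s.
Outlet amounts (n = n₀ + Σ ν·ξ):
  H: 297.7 − 2(49.42) = 198.9
  E: 0 + 1(49.42) − 1(31.85) = 17.56
  D: 0 + 2(31.85) = 63.71
Total out = 280.1 mol/s; y_E = 17.56 / 280.1 = 0.0627.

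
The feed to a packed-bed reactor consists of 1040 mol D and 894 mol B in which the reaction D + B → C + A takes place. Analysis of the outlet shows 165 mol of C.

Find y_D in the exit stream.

0.452

For C: n = n₀ + 1ξ → 165 = 0 + 1ξ, giving ξ = 165 mol.
Outlet amounts (n = n₀ + ν ξ):
  D: 1040 − 1(165) = 875
  B: 894 − 1(165) = 729
  C: 0 + 1(165) = 165
  A: 0 + 1(165) = 165
Total out = 1934 mol; y_D = 875 / 1934 = 0.4524.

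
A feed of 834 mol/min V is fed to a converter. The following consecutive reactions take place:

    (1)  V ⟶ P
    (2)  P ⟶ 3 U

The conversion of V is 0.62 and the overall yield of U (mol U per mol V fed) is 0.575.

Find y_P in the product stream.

0.31

Conversion of V: V consumed = 1ξ₁ = 0.62 × 834 → ξ₁ = 517.1 mol/min.
Yield of U: 3ξ₂ / 834 = 0.575 → ξ₂ = 159.8 mol/min.
Outlet amounts (n = n₀ + Σ ν·ξ):
  V: 834 − 1(517.1) = 316.9
  P: 0 + 1(517.1) − 1(159.8) = 357.2
  U: 0 + 3(159.8) = 479.5
Total out = 1154 mol/min; y_P = 357.2 / 1154 = 0.3096.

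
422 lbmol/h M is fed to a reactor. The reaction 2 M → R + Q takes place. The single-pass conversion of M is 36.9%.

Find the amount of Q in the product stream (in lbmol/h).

77.9 lbmol/h

M reacted = 0.369 × 422 = 155.7 lbmol/h; ν_M = −2, so ξ = 155.7/2 = 77.86 lbmol/h.
Outlet amounts (n = n₀ + ν ξ):
  M: 422 − 2(77.86) = 266.3
  R: 0 + 1(77.86) = 77.86
  Q: 0 + 1(77.86) = 77.86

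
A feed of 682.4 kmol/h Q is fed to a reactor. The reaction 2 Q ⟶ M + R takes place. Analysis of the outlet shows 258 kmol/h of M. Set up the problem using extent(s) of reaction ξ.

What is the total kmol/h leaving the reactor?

For M: n = n₀ + 1ξ → 258 = 0 + 1ξ, giving ξ = 258 kmol/h.
Outlet amounts (n = n₀ + ν ξ):
  Q: 682.4 − 2(258) = 166.4
  M: 0 + 1(258) = 258
  R: 0 + 1(258) = 258
Total out = 166.4 + 258 + 258 = 682.4 kmol/h.

682 kmol/h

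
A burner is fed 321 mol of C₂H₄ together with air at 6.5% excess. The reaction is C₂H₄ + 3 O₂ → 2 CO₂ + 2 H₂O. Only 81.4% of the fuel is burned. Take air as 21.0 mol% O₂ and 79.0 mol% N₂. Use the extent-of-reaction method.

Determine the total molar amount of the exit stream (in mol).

5200 mol

Stoichiometric O₂ = 3 × 321 = 963 mol; O₂ fed = 963 × 1.065 = 1026 mol.
N₂ fed = 1026 × 79/21 = 3858 mol.
Fuel reacted = 0.814 × 321 → ξ = 261.3 mol.
Outlet (n = n₀ + ν ξ):
  C₂H₄: 321 − 1(261.3) = 59.71
  O₂: 1026 − 3(261.3) = 241.7
  N₂: 3858 (inert)
  CO₂: 0 + 2(261.3) = 522.6
  H₂O: 0 + 2(261.3) = 522.6
Total out = 59.71 + 241.7 + 3858 + 522.6 + 522.6 = 5205 mol.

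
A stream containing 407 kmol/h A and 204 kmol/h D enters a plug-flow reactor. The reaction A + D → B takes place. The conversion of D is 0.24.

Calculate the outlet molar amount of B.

49 kmol/h

D reacted = 0.24 × 204 = 48.96 kmol/h; ν_D = −1, so ξ = 48.96/1 = 48.96 kmol/h.
Outlet amounts (n = n₀ + ν ξ):
  A: 407 − 1(48.96) = 358
  D: 204 − 1(48.96) = 155
  B: 0 + 1(48.96) = 48.96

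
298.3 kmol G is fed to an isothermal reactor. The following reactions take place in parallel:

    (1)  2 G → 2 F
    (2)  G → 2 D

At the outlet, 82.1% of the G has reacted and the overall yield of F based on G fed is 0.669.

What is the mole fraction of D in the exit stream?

Yield of F: 2ξ₁ / 298.3 = 0.669 → ξ₁ = 99.78 kmol.
Conversion of G: 2ξ₁ + 1ξ₂ = 0.821 × 298.3 = 244.9 → ξ₂ = 45.34 kmol.
Outlet amounts (n = n₀ + Σ ν·ξ):
  G: 298.3 − 2(99.78) − 1(45.34) = 53.4
  F: 0 + 2(99.78) = 199.6
  D: 0 + 2(45.34) = 90.68
Total out = 343.6 kmol; y_D = 90.68 / 343.6 = 0.2639.

0.264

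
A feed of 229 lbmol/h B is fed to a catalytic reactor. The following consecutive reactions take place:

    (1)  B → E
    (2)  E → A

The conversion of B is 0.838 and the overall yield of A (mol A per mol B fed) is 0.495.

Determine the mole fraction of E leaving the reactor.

Conversion of B: B consumed = 1ξ₁ = 0.838 × 229 → ξ₁ = 191.9 lbmol/h.
Yield of A: 1ξ₂ / 229 = 0.495 → ξ₂ = 113.4 lbmol/h.
Outlet amounts (n = n₀ + Σ ν·ξ):
  B: 229 − 1(191.9) = 37.1
  E: 0 + 1(191.9) − 1(113.4) = 78.55
  A: 0 + 1(113.4) = 113.4
Total out = 229 lbmol/h; y_E = 78.55 / 229 = 0.343.

0.343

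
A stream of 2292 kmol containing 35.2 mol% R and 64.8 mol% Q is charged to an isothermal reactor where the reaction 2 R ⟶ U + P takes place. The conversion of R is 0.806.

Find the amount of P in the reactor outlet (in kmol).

R reacted = 0.806 × 806.8 = 650.3 kmol; ν_R = −2, so ξ = 650.3/2 = 325.1 kmol.
Outlet amounts (n = n₀ + ν ξ):
  R: 806.8 − 2(325.1) = 156.5
  U: 0 + 1(325.1) = 325.1
  P: 0 + 1(325.1) = 325.1
  Q: 1485 (inert)

325 kmol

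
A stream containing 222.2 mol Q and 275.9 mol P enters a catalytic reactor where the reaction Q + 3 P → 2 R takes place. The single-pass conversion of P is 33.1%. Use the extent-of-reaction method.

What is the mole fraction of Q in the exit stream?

P reacted = 0.331 × 275.9 = 91.32 mol; ν_P = −3, so ξ = 91.32/3 = 30.44 mol.
Outlet amounts (n = n₀ + ν ξ):
  Q: 222.2 − 1(30.44) = 191.8
  P: 275.9 − 3(30.44) = 184.6
  R: 0 + 2(30.44) = 60.88
Total out = 437.2 mol; y_Q = 191.8 / 437.2 = 0.4386.

0.439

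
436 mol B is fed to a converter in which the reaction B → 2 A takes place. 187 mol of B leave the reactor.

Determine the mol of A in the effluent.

For B: n = n₀ − 1ξ → 187 = 436 − 1ξ, giving ξ = 249 mol.
Outlet amounts (n = n₀ + ν ξ):
  B: 436 − 1(249) = 187
  A: 0 + 2(249) = 498

498 mol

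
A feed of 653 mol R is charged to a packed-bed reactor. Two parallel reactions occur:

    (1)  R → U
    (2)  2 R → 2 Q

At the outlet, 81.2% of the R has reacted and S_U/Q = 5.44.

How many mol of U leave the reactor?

Conversion of R: R consumed = 0.812 × 653 = 530.2 mol = 1ξ₁ + 2ξ₂.
Selectivity: 1ξ₁ / (2ξ₂) = 5.44 → ξ₁ = 10.88 ξ₂.
Substitute: (1·10.88 + 2) ξ₂ = 530.2 → ξ₂ = 41.17 mol, ξ₁ = 447.9 mol.
Outlet amounts (n = n₀ + Σ ν·ξ):
  R: 653 − 1(447.9) − 2(41.17) = 122.8
  U: 0 + 1(447.9) = 447.9
  Q: 0 + 2(41.17) = 82.33

448 mol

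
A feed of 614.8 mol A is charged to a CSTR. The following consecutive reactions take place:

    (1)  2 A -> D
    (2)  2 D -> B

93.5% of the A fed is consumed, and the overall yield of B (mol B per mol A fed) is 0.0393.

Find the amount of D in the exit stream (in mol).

Conversion of A: A consumed = 2ξ₁ = 0.935 × 614.8 → ξ₁ = 287.4 mol.
Yield of B: 1ξ₂ / 614.8 = 0.0393 → ξ₂ = 24.16 mol.
Outlet amounts (n = n₀ + Σ ν·ξ):
  A: 614.8 − 2(287.4) = 39.96
  D: 0 + 1(287.4) − 2(24.16) = 239.1
  B: 0 + 1(24.16) = 24.16

239 mol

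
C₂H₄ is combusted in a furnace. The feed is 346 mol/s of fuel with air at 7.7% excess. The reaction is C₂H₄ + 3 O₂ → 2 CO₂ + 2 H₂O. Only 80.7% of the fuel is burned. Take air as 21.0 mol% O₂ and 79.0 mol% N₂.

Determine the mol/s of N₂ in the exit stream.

4210 mol/s

Stoichiometric O₂ = 3 × 346 = 1038 mol/s; O₂ fed = 1038 × 1.077 = 1118 mol/s.
N₂ fed = 1118 × 79/21 = 4206 mol/s.
Fuel reacted = 0.807 × 346 → ξ = 279.2 mol/s.
Outlet (n = n₀ + ν ξ):
  C₂H₄: 346 − 1(279.2) = 66.78
  O₂: 1118 − 3(279.2) = 280.3
  N₂: 4206 (inert)
  CO₂: 0 + 2(279.2) = 558.4
  H₂O: 0 + 2(279.2) = 558.4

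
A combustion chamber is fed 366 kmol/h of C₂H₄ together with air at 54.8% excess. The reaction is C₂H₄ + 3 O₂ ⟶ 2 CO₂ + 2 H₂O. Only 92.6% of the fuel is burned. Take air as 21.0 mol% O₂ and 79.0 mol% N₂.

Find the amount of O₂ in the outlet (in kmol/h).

Stoichiometric O₂ = 3 × 366 = 1098 kmol/h; O₂ fed = 1098 × 1.548 = 1700 kmol/h.
N₂ fed = 1700 × 79/21 = 6394 kmol/h.
Fuel reacted = 0.926 × 366 → ξ = 338.9 kmol/h.
Outlet (n = n₀ + ν ξ):
  C₂H₄: 366 − 1(338.9) = 27.08
  O₂: 1700 − 3(338.9) = 683
  N₂: 6394 (inert)
  CO₂: 0 + 2(338.9) = 677.8
  H₂O: 0 + 2(338.9) = 677.8

683 kmol/h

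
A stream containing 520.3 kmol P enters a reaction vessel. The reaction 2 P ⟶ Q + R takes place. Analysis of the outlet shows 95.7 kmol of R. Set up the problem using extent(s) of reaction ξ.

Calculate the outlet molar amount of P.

For R: n = n₀ + 1ξ → 95.7 = 0 + 1ξ, giving ξ = 95.7 kmol.
Outlet amounts (n = n₀ + ν ξ):
  P: 520.3 − 2(95.7) = 328.9
  Q: 0 + 1(95.7) = 95.7
  R: 0 + 1(95.7) = 95.7

329 kmol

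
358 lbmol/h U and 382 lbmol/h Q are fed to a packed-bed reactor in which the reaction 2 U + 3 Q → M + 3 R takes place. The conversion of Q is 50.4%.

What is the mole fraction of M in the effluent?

0.095

Q reacted = 0.504 × 382 = 192.5 lbmol/h; ν_Q = −3, so ξ = 192.5/3 = 64.18 lbmol/h.
Outlet amounts (n = n₀ + ν ξ):
  U: 358 − 2(64.18) = 229.6
  Q: 382 − 3(64.18) = 189.5
  M: 0 + 1(64.18) = 64.18
  R: 0 + 3(64.18) = 192.5
Total out = 675.8 lbmol/h; y_M = 64.18 / 675.8 = 0.09496.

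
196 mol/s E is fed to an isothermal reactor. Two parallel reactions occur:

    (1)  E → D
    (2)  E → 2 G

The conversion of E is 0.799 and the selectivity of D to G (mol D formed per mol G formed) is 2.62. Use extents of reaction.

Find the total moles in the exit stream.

221 mol/s

Conversion of E: E consumed = 0.799 × 196 = 156.6 mol/s = 1ξ₁ + 1ξ₂.
Selectivity: 1ξ₁ / (2ξ₂) = 2.62 → ξ₁ = 5.24 ξ₂.
Substitute: (1·5.24 + 1) ξ₂ = 156.6 → ξ₂ = 25.1 mol/s, ξ₁ = 131.5 mol/s.
Outlet amounts (n = n₀ + Σ ν·ξ):
  E: 196 − 1(131.5) − 1(25.1) = 39.4
  D: 0 + 1(131.5) = 131.5
  G: 0 + 2(25.1) = 50.19
Total out = 39.4 + 131.5 + 50.19 = 221.1 mol/s.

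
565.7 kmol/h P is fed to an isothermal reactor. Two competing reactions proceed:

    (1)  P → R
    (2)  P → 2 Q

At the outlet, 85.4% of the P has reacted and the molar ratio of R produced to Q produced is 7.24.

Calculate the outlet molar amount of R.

452 kmol/h

Conversion of P: P consumed = 0.854 × 565.7 = 483.1 kmol/h = 1ξ₁ + 1ξ₂.
Selectivity: 1ξ₁ / (2ξ₂) = 7.24 → ξ₁ = 14.48 ξ₂.
Substitute: (1·14.48 + 1) ξ₂ = 483.1 → ξ₂ = 31.21 kmol/h, ξ₁ = 451.9 kmol/h.
Outlet amounts (n = n₀ + Σ ν·ξ):
  P: 565.7 − 1(451.9) − 1(31.21) = 82.59
  R: 0 + 1(451.9) = 451.9
  Q: 0 + 2(31.21) = 62.42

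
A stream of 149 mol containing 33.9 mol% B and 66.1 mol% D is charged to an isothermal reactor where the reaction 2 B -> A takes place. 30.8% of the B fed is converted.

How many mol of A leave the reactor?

7.78 mol

B reacted = 0.308 × 50.51 = 15.56 mol; ν_B = −2, so ξ = 15.56/2 = 7.779 mol.
Outlet amounts (n = n₀ + ν ξ):
  B: 50.51 − 2(7.779) = 34.95
  A: 0 + 1(7.779) = 7.779
  D: 98.49 (inert)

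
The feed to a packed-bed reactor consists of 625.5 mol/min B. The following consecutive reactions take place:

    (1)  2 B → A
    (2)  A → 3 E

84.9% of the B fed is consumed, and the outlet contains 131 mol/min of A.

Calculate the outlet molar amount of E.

404 mol/min

Conversion of B: B consumed = 2ξ₁ = 0.849 × 625.5 → ξ₁ = 265.5 mol/min.
A balance: n_A = 0 + 1ξ₁ − 1ξ₂ = 131 → ξ₂ = (1·265.5 − 131)/1 = 134.5 mol/min.
Outlet amounts (n = n₀ + Σ ν·ξ):
  B: 625.5 − 2(265.5) = 94.45
  A: 0 + 1(265.5) − 1(134.5) = 131
  E: 0 + 3(134.5) = 403.6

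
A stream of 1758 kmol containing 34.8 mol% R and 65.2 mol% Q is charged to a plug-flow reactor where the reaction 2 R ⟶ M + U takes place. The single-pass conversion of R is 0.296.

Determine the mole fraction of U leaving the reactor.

R reacted = 0.296 × 611.8 = 181.1 kmol; ν_R = −2, so ξ = 181.1/2 = 90.54 kmol.
Outlet amounts (n = n₀ + ν ξ):
  R: 611.8 − 2(90.54) = 430.7
  M: 0 + 1(90.54) = 90.54
  U: 0 + 1(90.54) = 90.54
  Q: 1146 (inert)
Total out = 1758 kmol; y_U = 90.54 / 1758 = 0.0515.

0.0515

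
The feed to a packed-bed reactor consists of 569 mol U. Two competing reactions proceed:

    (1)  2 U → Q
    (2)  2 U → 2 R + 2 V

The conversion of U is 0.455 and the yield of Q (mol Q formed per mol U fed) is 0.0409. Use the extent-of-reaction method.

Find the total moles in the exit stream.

758 mol

Yield of Q: 1ξ₁ / 569 = 0.0409 → ξ₁ = 23.27 mol.
Conversion of U: 2ξ₁ + 2ξ₂ = 0.455 × 569 = 258.9 → ξ₂ = 106.2 mol.
Outlet amounts (n = n₀ + Σ ν·ξ):
  U: 569 − 2(23.27) − 2(106.2) = 310.1
  Q: 0 + 1(23.27) = 23.27
  R: 0 + 2(106.2) = 212.4
  V: 0 + 2(106.2) = 212.4
Total out = 310.1 + 23.27 + 212.4 + 212.4 = 758.1 mol.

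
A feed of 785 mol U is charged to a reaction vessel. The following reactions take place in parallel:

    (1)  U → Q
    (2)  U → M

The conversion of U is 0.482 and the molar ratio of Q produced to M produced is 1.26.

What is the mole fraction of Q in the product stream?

0.269

Conversion of U: U consumed = 0.482 × 785 = 378.4 mol = 1ξ₁ + 1ξ₂.
Selectivity: 1ξ₁ / (1ξ₂) = 1.26 → ξ₁ = 1.26 ξ₂.
Substitute: (1·1.26 + 1) ξ₂ = 378.4 → ξ₂ = 167.4 mol, ξ₁ = 210.9 mol.
Outlet amounts (n = n₀ + Σ ν·ξ):
  U: 785 − 1(210.9) − 1(167.4) = 406.6
  Q: 0 + 1(210.9) = 210.9
  M: 0 + 1(167.4) = 167.4
Total out = 785 mol; y_Q = 210.9 / 785 = 0.2687.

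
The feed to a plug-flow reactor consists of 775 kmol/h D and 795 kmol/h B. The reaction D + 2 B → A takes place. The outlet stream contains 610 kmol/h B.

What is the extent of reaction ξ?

For B: n = n₀ − 2ξ → 610 = 795 − 2ξ, giving ξ = 92.5 kmol/h.
Outlet amounts (n = n₀ + ν ξ):
  D: 775 − 1(92.5) = 682.5
  B: 795 − 2(92.5) = 610
  A: 0 + 1(92.5) = 92.5

ξ = 92.5 kmol/h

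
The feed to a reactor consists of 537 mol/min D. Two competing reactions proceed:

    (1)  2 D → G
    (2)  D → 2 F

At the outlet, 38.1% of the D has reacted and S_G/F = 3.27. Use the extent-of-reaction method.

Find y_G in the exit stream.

Conversion of D: D consumed = 0.381 × 537 = 204.6 mol/min = 2ξ₁ + 1ξ₂.
Selectivity: 1ξ₁ / (2ξ₂) = 3.27 → ξ₁ = 6.54 ξ₂.
Substitute: (2·6.54 + 1) ξ₂ = 204.6 → ξ₂ = 14.53 mol/min, ξ₁ = 95.03 mol/min.
Outlet amounts (n = n₀ + Σ ν·ξ):
  D: 537 − 2(95.03) − 1(14.53) = 332.4
  G: 0 + 1(95.03) = 95.03
  F: 0 + 2(14.53) = 29.06
Total out = 456.5 mol/min; y_G = 95.03 / 456.5 = 0.2082.

0.208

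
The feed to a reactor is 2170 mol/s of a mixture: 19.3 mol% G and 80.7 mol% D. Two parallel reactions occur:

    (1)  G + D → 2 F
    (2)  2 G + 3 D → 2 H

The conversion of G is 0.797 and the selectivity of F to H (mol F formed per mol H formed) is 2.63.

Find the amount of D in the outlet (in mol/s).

Conversion of G: G consumed = 0.797 × 418.8 = 333.8 mol/s = 1ξ₁ + 2ξ₂.
Selectivity: 2ξ₁ / (2ξ₂) = 2.63 → ξ₁ = 2.63 ξ₂.
Substitute: (1·2.63 + 2) ξ₂ = 333.8 → ξ₂ = 72.09 mol/s, ξ₁ = 189.6 mol/s.
Outlet amounts (n = n₀ + Σ ν·ξ):
  G: 418.8 − 1(189.6) − 2(72.09) = 85.02
  D: 1751 − 1(189.6) − 3(72.09) = 1345
  F: 0 + 2(189.6) = 379.2
  H: 0 + 2(72.09) = 144.2

1350 mol/s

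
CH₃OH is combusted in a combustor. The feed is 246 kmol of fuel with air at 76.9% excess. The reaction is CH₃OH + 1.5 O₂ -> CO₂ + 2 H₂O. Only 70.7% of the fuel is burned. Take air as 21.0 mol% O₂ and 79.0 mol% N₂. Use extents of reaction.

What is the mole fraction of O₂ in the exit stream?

Stoichiometric O₂ = 1.5 × 246 = 369 kmol; O₂ fed = 369 × 1.769 = 652.8 kmol.
N₂ fed = 652.8 × 79/21 = 2456 kmol.
Fuel reacted = 0.707 × 246 → ξ = 173.9 kmol.
Outlet (n = n₀ + ν ξ):
  CH₃OH: 246 − 1(173.9) = 72.08
  O₂: 652.8 − 1.5(173.9) = 391.9
  N₂: 2456 (inert)
  CO₂: 0 + 1(173.9) = 173.9
  H₂O: 0 + 2(173.9) = 347.8
Total out = 3441 kmol; y_O₂ = 391.9 / 3441 = 0.1139.

0.114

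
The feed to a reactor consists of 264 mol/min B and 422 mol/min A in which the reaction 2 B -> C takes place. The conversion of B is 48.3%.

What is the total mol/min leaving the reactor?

622 mol/min

B reacted = 0.483 × 264 = 127.5 mol/min; ν_B = −2, so ξ = 127.5/2 = 63.76 mol/min.
Outlet amounts (n = n₀ + ν ξ):
  B: 264 − 2(63.76) = 136.5
  C: 0 + 1(63.76) = 63.76
  A: 422 (inert)
Total out = 136.5 + 63.76 + 422 = 622.2 mol/min.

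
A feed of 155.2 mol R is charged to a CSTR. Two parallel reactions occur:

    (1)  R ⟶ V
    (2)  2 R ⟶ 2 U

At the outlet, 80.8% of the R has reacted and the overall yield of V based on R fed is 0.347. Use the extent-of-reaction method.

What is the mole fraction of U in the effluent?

0.461

Yield of V: 1ξ₁ / 155.2 = 0.347 → ξ₁ = 53.85 mol.
Conversion of R: 1ξ₁ + 2ξ₂ = 0.808 × 155.2 = 125.4 → ξ₂ = 35.77 mol.
Outlet amounts (n = n₀ + Σ ν·ξ):
  R: 155.2 − 1(53.85) − 2(35.77) = 29.8
  V: 0 + 1(53.85) = 53.85
  U: 0 + 2(35.77) = 71.55
Total out = 155.2 mol; y_U = 71.55 / 155.2 = 0.461.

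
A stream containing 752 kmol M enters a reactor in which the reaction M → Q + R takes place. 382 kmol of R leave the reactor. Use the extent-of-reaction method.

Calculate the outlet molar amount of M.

For R: n = n₀ + 1ξ → 382 = 0 + 1ξ, giving ξ = 382 kmol.
Outlet amounts (n = n₀ + ν ξ):
  M: 752 − 1(382) = 370
  Q: 0 + 1(382) = 382
  R: 0 + 1(382) = 382

370 kmol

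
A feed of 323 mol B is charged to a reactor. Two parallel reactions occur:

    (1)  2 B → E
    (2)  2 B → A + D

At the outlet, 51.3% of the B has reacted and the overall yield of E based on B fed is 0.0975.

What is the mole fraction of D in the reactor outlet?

0.176

Yield of E: 1ξ₁ / 323 = 0.0975 → ξ₁ = 31.49 mol.
Conversion of B: 2ξ₁ + 2ξ₂ = 0.513 × 323 = 165.7 → ξ₂ = 51.36 mol.
Outlet amounts (n = n₀ + Σ ν·ξ):
  B: 323 − 2(31.49) − 2(51.36) = 157.3
  E: 0 + 1(31.49) = 31.49
  A: 0 + 1(51.36) = 51.36
  D: 0 + 1(51.36) = 51.36
Total out = 291.5 mol; y_D = 51.36 / 291.5 = 0.1762.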